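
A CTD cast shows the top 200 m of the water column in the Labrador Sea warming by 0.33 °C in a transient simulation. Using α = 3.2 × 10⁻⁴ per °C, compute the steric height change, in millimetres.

Δh = αΔT·H = 3.2×10⁻⁴ × 0.33 × 200 = 0.02112 m

about 21.1 mm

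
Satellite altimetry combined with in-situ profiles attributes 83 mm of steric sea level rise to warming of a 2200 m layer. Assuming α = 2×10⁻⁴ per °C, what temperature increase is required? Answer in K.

0.189 K

ΔT = Δh/(αH) = 0.083 / (2×10⁻⁴ × 2200) ≈ 0.1886 K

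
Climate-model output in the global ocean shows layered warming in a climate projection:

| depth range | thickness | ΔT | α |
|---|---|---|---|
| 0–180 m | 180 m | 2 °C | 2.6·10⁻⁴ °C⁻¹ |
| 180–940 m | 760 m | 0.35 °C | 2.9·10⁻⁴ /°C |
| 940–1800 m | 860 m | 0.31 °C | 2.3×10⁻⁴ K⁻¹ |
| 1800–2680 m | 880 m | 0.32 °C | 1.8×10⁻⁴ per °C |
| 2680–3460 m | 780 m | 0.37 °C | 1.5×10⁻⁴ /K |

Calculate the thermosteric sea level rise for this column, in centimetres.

33 cm

Layer 1: 180 × 2.6×10⁻⁴ × 2 = 0.09360 m
Layer 2: 760 × 2.9×10⁻⁴ × 0.35 = 0.07714 m
940–1800 m: 860 × 0.31 × 2.3×10⁻⁴ = 0.061318 m
1800–2680 m: 1.8×10⁻⁴ × 0.32 × 880 = 0.050688 m
2680–3460 m: 1.5×10⁻⁴ × 780 × 0.37 = 0.04329 m
Δh = 0.09360 + 0.07714 + 0.061318 + 0.050688 + 0.04329 = 0.326036 m ≈ 33 cm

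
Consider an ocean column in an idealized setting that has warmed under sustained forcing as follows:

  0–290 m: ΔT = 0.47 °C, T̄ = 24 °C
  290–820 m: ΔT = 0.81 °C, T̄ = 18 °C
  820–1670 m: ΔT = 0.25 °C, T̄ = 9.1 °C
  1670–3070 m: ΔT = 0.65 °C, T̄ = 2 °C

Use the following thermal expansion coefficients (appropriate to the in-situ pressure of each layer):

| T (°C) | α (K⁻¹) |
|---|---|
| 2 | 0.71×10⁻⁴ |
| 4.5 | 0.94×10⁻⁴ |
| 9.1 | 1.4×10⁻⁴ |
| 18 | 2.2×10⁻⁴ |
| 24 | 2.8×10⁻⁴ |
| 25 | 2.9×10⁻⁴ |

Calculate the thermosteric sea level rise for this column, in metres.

Layer 1 at 24 °C → α = 2.8×10⁻⁴ K⁻¹
Layer 2 at 18 °C → α = 2.2×10⁻⁴ K⁻¹
Layer 3 at 9.1 °C → α = 1.4×10⁻⁴ K⁻¹
Layer 4 at 2 °C → α = 0.71×10⁻⁴ K⁻¹
Layer 1: 2.8×10⁻⁴ × 0.47 × 290 = 0.038164 m
290–820 m: 2.2×10⁻⁴ × 0.81 × 530 = 0.094446 m
0.25 × 850 × 1.4×10⁻⁴ = 0.02975 m
Layer 4: 0.65 × 1400 × 0.71×10⁻⁴ = 0.06461 m
Δh = 0.038164 + 0.094446 + 0.02975 + 0.06461 = 0.22697 m ≈ 0.227 m

Δh ≈ 0.227 m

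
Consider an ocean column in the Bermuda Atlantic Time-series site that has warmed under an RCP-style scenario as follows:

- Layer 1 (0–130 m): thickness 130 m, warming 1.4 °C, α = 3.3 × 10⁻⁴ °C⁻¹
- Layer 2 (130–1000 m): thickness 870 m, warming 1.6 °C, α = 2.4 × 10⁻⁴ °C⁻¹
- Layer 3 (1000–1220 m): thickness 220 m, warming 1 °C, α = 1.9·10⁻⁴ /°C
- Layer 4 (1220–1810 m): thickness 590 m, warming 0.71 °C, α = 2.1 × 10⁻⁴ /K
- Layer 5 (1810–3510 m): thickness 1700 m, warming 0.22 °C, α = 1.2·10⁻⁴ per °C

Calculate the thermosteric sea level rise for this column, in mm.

Δh ≈ 569 mm

Layer 1: 130 × 1.4 × 3.3×10⁻⁴ = 0.06006 m
Layer 2: 1.6 × 2.4×10⁻⁴ × 870 = 0.33408 m
1000–1220 m: 1 × 1.9×10⁻⁴ × 220 = 0.04180 m
1220–1810 m: 590 × 2.1×10⁻⁴ × 0.71 = 0.087969 m
1.2×10⁻⁴ × 1700 × 0.22 = 0.04488 m
Δh = 0.06006 + 0.33408 + 0.04180 + 0.087969 + 0.04488 = 0.568789 m ≈ 569 mm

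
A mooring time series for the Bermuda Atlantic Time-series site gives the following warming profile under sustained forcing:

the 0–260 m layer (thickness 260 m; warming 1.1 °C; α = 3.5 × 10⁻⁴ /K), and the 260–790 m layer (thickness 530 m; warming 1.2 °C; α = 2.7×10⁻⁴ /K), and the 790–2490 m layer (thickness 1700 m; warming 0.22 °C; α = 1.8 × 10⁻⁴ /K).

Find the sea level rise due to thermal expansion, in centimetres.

Layer 1: 3.5×10⁻⁴ × 260 × 1.1 = 0.10010 m
1.2 × 2.7×10⁻⁴ × 530 = 0.17172 m
790–2490 m: 1700 × 0.22 × 1.8×10⁻⁴ = 0.06732 m
Δh = 0.10010 + 0.17172 + 0.06732 = 0.33914 m

about 33.9 cm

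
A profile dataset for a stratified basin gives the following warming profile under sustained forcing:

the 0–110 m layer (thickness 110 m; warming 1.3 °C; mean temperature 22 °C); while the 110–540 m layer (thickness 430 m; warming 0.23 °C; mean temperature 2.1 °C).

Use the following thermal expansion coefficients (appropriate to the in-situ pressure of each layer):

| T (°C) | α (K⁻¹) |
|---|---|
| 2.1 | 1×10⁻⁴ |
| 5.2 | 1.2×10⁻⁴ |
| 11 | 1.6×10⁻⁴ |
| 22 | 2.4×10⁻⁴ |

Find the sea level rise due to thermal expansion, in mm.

Layer 1 at 22 °C → α = 2.4×10⁻⁴ K⁻¹
Layer 2 at 2.1 °C → α = 1×10⁻⁴ K⁻¹
Layer 1: 2.4×10⁻⁴ × 110 × 1.3 = 0.03432 m
430 × 0.23 × 1×10⁻⁴ = 0.00989 m
Δh = 0.03432 + 0.00989 = 0.04421 m ≈ 44.2 mm

44.2 mm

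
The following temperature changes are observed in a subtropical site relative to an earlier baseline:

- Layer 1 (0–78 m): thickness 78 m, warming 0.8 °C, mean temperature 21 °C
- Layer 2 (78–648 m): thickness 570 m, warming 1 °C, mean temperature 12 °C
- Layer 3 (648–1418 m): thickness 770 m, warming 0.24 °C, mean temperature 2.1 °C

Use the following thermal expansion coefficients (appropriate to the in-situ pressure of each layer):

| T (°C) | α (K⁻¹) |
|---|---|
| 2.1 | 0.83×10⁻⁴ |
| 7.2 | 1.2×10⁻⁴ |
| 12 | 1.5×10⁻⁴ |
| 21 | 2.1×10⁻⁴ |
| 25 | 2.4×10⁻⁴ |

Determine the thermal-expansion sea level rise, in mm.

Δh ≈ 114 mm

Layer 1 at 21 °C → α = 2.1×10⁻⁴ K⁻¹
Layer 2 at 12 °C → α = 1.5×10⁻⁴ K⁻¹
Layer 3 at 2.1 °C → α = 0.83×10⁻⁴ K⁻¹
Layer 1: 2.1×10⁻⁴ × 78 × 0.8 = 0.013104 m
78–648 m: 1.5×10⁻⁴ × 570 × 1 = 0.08550 m
648–1418 m: 770 × 0.24 × 0.83×10⁻⁴ = 0.0153384 m
Δh = 0.013104 + 0.08550 + 0.0153384 = 0.1139424 m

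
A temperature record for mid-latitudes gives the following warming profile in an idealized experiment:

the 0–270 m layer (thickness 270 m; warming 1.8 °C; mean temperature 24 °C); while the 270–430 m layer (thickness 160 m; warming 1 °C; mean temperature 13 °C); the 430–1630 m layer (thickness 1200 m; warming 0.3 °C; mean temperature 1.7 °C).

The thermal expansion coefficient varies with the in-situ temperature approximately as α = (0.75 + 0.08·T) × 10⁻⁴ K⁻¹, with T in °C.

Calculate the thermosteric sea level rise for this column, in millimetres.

Layer 1: α = (0.75 + 0.08×24)×10⁻⁴ = 2.67×10⁻⁴ K⁻¹
Layer 2: α = (0.75 + 0.08×13)×10⁻⁴ = 1.79×10⁻⁴ K⁻¹
Layer 3: α = (0.75 + 0.08×1.7)×10⁻⁴ = 0.886×10⁻⁴ K⁻¹
1.8 × 270 × 2.67×10⁻⁴ = 0.129762 m
270–430 m: 160 × 1 × 1.79×10⁻⁴ = 0.02864 m
430–1630 m: 1200 × 0.886×10⁻⁴ × 0.3 = 0.031896 m
Δh = 0.129762 + 0.02864 + 0.031896 = 0.190298 m

Δh = 190 mm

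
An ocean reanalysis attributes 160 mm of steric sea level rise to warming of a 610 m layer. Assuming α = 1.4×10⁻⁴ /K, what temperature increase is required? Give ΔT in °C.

ΔT = Δh/(αH) = 0.16 / (1.4×10⁻⁴ × 610) ≈ 1.874 °C

1.9 °C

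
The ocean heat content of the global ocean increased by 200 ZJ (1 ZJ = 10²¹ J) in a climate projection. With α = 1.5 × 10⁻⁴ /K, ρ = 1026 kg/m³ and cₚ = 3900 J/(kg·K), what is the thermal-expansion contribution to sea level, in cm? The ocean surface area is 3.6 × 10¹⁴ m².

Per unit area: Q = 200×10²¹ / (3.6×10¹⁴) ≈ 5.556×10⁸ J/m²
Δh = αQ/(ρcₚ) = 1.5×10⁻⁴ × 5.556×10⁸ / (1026 × 3900) ≈ 0.020828 m

about 2.08 cm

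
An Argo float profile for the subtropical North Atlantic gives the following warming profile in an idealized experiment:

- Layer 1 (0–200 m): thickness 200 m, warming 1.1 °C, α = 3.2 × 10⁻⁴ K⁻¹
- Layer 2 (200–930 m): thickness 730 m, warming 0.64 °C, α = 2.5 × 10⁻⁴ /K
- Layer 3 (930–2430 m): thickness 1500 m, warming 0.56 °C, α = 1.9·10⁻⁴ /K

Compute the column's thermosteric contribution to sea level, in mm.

0–200 m: 200 × 3.2×10⁻⁴ × 1.1 = 0.07040 m
Layer 2: 730 × 0.64 × 2.5×10⁻⁴ = 0.11680 m
930–2430 m: 1.9×10⁻⁴ × 0.56 × 1500 = 0.15960 m
Δh = 0.07040 + 0.11680 + 0.15960 = 0.34680 m ≈ 347 mm

347 mm of thermosteric rise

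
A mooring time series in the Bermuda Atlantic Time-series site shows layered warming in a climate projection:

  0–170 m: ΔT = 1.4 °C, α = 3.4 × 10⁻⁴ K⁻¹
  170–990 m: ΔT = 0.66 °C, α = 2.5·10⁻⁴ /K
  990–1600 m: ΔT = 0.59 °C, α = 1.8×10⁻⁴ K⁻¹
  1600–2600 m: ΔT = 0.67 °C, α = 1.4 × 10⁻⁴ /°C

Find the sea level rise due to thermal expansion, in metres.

170 × 3.4×10⁻⁴ × 1.4 = 0.08092 m
0.66 × 2.5×10⁻⁴ × 820 = 0.13530 m
990–1600 m: 1.8×10⁻⁴ × 0.59 × 610 = 0.064782 m
1600–2600 m: 1000 × 0.67 × 1.4×10⁻⁴ = 0.09380 m
Δh = 0.08092 + 0.13530 + 0.064782 + 0.09380 = 0.374802 m ≈ 0.375 m

Δh ≈ 0.375 m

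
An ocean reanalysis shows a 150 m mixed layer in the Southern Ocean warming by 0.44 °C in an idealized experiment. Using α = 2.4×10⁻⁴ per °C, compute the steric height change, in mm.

Δh = αΔT·H = 2.4×10⁻⁴ × 0.44 × 150 = 0.01584 m

Δh ≈ 15.8 mm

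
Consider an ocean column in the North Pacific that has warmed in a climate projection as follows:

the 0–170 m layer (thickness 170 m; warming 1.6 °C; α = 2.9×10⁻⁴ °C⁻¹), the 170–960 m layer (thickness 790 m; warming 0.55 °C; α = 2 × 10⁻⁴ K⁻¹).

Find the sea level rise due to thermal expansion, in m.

about 0.166 m

0–170 m: 170 × 1.6 × 2.9×10⁻⁴ = 0.07888 m
0.55 × 2×10⁻⁴ × 790 = 0.08690 m
Δh = 0.07888 + 0.08690 = 0.16578 m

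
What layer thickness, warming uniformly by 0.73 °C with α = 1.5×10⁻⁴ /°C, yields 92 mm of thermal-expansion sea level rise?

about 840 m

H = Δh/(αΔT) = 0.092 / (1.5×10⁻⁴ × 0.73) ≈ 840.2 m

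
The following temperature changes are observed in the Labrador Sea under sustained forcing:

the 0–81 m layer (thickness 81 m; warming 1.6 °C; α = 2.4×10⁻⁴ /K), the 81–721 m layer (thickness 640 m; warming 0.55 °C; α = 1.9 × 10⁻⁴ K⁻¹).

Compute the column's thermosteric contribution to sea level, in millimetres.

0–81 m: 81 × 2.4×10⁻⁴ × 1.6 = 0.031104 m
Layer 2: 640 × 0.55 × 1.9×10⁻⁴ = 0.06688 m
Δh = 0.031104 + 0.06688 = 0.097984 m

Δh ≈ 98.0 mm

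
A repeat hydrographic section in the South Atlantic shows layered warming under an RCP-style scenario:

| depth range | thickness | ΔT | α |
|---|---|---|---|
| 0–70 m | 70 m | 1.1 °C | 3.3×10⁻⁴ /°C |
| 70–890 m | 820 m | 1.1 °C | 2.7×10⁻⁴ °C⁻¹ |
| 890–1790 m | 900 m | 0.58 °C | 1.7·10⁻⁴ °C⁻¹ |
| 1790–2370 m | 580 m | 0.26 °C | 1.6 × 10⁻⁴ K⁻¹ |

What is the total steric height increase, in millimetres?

Δh = 382 mm

1.1 × 3.3×10⁻⁴ × 70 = 0.02541 m
Layer 2: 820 × 2.7×10⁻⁴ × 1.1 = 0.24354 m
890–1790 m: 0.58 × 1.7×10⁻⁴ × 900 = 0.08874 m
0.26 × 580 × 1.6×10⁻⁴ = 0.024128 m
Δh = 0.02541 + 0.24354 + 0.08874 + 0.024128 = 0.381818 m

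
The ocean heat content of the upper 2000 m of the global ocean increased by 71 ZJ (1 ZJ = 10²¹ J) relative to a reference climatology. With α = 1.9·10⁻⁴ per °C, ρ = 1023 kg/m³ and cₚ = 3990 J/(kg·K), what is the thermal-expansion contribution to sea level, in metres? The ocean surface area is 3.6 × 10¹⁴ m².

Per unit area: Q = 71×10²¹ / (3.6×10¹⁴) ≈ 1.972×10⁸ J/m²
Δh = αQ/(ρcₚ) = 1.9×10⁻⁴ × 1.972×10⁸ / (1023 × 3990) ≈ 0.0091794 m

0.00918 m of thermosteric rise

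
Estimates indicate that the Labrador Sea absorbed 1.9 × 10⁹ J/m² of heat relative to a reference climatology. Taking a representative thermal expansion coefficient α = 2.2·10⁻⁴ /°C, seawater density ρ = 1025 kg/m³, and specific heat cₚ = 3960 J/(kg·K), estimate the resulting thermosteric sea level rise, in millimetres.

103 mm of thermosteric rise

Δh = αQ/(ρcₚ) = 2.2×10⁻⁴ × 1.9×10⁹ / (1025 × 3960) ≈ 0.10298 m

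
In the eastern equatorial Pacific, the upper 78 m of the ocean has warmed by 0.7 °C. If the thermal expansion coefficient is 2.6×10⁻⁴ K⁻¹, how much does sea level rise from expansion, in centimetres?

Δh = αΔT·H = 2.6×10⁻⁴ × 0.7 × 78 = 0.014196 m

Δh ≈ 1.4 cm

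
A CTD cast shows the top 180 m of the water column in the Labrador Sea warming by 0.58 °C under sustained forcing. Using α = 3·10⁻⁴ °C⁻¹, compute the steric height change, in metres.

Δh = αΔT·H = 3×10⁻⁴ × 0.58 × 180 = 0.03132 m

Δh ≈ 0.0313 m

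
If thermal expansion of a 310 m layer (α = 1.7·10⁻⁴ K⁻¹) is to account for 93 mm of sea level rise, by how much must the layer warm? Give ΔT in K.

1.8 K

ΔT = Δh/(αH) = 0.093 / (1.7×10⁻⁴ × 310) ≈ 1.765 K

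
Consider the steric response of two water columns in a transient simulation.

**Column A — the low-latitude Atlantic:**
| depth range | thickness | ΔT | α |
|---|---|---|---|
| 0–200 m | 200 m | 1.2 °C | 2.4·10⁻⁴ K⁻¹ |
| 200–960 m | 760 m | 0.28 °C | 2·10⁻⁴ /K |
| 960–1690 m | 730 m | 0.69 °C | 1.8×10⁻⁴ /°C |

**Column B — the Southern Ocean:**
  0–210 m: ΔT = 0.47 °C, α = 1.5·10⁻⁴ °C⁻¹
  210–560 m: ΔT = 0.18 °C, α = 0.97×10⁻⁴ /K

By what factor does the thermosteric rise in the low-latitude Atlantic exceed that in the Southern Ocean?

A Layer 1: 200 × 2.4×10⁻⁴ × 1.2 = 0.05760 m
A 2×10⁻⁴ × 0.28 × 760 = 0.04256 m
A Layer 3: 1.8×10⁻⁴ × 730 × 0.69 = 0.090666 m
A total: 0.190826 m
B 0–210 m: 0.47 × 1.5×10⁻⁴ × 210 = 0.014805 m
B 210–560 m: 350 × 0.18 × 0.97×10⁻⁴ = 0.006111 m
B total: 0.020916 m
Ratio: 0.190826 / 0.020916 ≈ 9.123

a factor of 9.1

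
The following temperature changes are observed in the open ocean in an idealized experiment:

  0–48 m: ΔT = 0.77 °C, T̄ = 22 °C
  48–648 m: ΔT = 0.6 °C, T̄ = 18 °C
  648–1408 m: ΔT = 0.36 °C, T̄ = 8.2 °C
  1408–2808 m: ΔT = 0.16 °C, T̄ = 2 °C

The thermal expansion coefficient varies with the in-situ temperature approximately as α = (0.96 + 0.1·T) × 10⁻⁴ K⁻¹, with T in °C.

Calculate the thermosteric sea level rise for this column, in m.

Δh ≈ 0.186 m

Layer 1: α = (0.96 + 0.1×22)×10⁻⁴ = 3.16×10⁻⁴ K⁻¹
Layer 2: α = (0.96 + 0.1×18)×10⁻⁴ = 2.76×10⁻⁴ K⁻¹
Layer 3: α = (0.96 + 0.1×8.2)×10⁻⁴ = 1.78×10⁻⁴ K⁻¹
Layer 4: α = (0.96 + 0.1×2)×10⁻⁴ = 1.16×10⁻⁴ K⁻¹
0–48 m: 3.16×10⁻⁴ × 0.77 × 48 = 0.01167936 m
Layer 2: 600 × 2.76×10⁻⁴ × 0.6 = 0.09936 m
648–1408 m: 760 × 0.36 × 1.78×10⁻⁴ = 0.0487008 m
Layer 4: 0.16 × 1.16×10⁻⁴ × 1400 = 0.025984 m
Δh = 0.01167936 + 0.09936 + 0.0487008 + 0.025984 = 0.18572416 m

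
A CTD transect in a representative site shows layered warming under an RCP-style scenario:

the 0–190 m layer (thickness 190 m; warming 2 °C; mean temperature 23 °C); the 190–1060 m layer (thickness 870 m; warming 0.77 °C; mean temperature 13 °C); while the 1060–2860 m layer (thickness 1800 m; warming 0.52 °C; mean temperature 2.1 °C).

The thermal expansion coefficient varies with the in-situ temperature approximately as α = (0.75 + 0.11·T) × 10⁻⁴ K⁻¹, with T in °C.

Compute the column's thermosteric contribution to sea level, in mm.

about 360 mm

Layer 1: α = (0.75 + 0.11×23)×10⁻⁴ = 3.28×10⁻⁴ K⁻¹
Layer 2: α = (0.75 + 0.11×13)×10⁻⁴ = 2.18×10⁻⁴ K⁻¹
Layer 3: α = (0.75 + 0.11×2.1)×10⁻⁴ = 0.981×10⁻⁴ K⁻¹
0–190 m: 3.28×10⁻⁴ × 2 × 190 = 0.12464 m
Layer 2: 2.18×10⁻⁴ × 0.77 × 870 = 0.1460382 m
1060–2860 m: 1800 × 0.52 × 0.981×10⁻⁴ = 0.0918216 m
Δh = 0.12464 + 0.1460382 + 0.0918216 = 0.3624998 m ≈ 360 mm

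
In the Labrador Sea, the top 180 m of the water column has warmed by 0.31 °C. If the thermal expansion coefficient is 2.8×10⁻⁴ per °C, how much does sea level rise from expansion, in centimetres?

1.56 cm

Δh = αΔT·H = 2.8×10⁻⁴ × 0.31 × 180 = 0.015624 m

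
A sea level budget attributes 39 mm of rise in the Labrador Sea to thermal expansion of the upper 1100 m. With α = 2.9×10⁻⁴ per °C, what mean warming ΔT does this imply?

ΔT ≈ 0.122 K

ΔT = Δh/(αH) = 0.039 / (2.9×10⁻⁴ × 1100) ≈ 0.1223 K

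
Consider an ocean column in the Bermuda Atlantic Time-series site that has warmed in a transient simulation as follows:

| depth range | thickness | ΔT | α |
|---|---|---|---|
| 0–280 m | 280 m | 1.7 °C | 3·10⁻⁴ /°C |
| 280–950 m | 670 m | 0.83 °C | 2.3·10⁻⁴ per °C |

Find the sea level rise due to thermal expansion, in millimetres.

271 mm of thermosteric rise

Layer 1: 280 × 1.7 × 3×10⁻⁴ = 0.14280 m
0.83 × 2.3×10⁻⁴ × 670 = 0.127903 m
Δh = 0.14280 + 0.127903 = 0.270703 m ≈ 271 mm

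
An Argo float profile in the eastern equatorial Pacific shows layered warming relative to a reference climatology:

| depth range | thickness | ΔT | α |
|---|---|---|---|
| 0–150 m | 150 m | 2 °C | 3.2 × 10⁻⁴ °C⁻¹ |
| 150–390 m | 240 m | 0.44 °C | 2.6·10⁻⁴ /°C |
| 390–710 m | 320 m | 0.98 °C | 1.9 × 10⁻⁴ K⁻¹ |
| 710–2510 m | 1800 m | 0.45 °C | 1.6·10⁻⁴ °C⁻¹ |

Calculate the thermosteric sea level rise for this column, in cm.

Δh ≈ 31.3 cm

Layer 1: 150 × 2 × 3.2×10⁻⁴ = 0.09600 m
150–390 m: 2.6×10⁻⁴ × 240 × 0.44 = 0.027456 m
390–710 m: 1.9×10⁻⁴ × 320 × 0.98 = 0.059584 m
0.45 × 1.6×10⁻⁴ × 1800 = 0.12960 m
Δh = 0.09600 + 0.027456 + 0.059584 + 0.12960 = 0.31264 m ≈ 31.3 cm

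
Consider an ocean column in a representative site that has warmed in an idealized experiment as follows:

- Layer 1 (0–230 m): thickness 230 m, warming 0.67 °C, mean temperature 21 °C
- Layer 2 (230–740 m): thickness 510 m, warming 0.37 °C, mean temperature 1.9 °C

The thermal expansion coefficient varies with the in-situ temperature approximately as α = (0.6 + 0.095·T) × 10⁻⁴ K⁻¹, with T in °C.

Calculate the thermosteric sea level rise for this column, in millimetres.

Δh = 55 mm

Layer 1: α = (0.6 + 0.095×21)×10⁻⁴ = 2.595×10⁻⁴ K⁻¹
Layer 2: α = (0.6 + 0.095×1.9)×10⁻⁴ = 0.7805×10⁻⁴ K⁻¹
Layer 1: 0.67 × 2.595×10⁻⁴ × 230 = 0.03998895 m
510 × 0.7805×10⁻⁴ × 0.37 = 0.014728035 m
Δh = 0.03998895 + 0.014728035 = 0.054716985 m ≈ 55 mm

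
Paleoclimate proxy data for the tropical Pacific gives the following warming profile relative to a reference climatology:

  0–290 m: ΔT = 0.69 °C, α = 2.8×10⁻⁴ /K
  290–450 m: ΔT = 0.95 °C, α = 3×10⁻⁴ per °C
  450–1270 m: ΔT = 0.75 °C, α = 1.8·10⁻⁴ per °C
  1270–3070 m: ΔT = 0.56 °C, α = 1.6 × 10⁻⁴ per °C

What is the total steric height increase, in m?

Layer 1: 2.8×10⁻⁴ × 290 × 0.69 = 0.056028 m
290–450 m: 0.95 × 160 × 3×10⁻⁴ = 0.04560 m
450–1270 m: 1.8×10⁻⁴ × 820 × 0.75 = 0.11070 m
0.56 × 1800 × 1.6×10⁻⁴ = 0.16128 m
Δh = 0.056028 + 0.04560 + 0.11070 + 0.16128 = 0.373608 m

0.374 m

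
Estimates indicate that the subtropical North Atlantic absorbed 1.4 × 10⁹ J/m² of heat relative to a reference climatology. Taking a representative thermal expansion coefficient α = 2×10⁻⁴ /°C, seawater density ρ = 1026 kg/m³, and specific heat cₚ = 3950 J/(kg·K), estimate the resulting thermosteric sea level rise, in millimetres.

Δh = αQ/(ρcₚ) = 2×10⁻⁴ × 1.4×10⁹ / (1026 × 3950) ≈ 0.06909 m

about 69.1 mm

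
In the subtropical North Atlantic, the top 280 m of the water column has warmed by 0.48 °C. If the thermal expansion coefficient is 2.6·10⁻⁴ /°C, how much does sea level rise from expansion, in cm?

Δh = αΔT·H = 2.6×10⁻⁴ × 0.48 × 280 = 0.034944 m

3.5 cm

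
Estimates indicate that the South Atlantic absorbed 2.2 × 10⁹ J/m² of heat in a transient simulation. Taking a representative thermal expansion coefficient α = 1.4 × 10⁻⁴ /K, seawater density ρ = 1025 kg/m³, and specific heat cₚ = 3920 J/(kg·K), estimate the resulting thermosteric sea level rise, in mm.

Δh = αQ/(ρcₚ) = 1.4×10⁻⁴ × 2.2×10⁹ / (1025 × 3920) ≈ 0.076655 m

77 mm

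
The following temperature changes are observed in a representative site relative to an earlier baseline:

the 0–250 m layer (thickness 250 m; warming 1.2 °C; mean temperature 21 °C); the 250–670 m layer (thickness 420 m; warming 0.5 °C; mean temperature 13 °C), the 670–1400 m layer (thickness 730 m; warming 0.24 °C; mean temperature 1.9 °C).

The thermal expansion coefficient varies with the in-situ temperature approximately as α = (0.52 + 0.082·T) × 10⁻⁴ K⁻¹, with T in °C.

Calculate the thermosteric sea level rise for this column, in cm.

Δh ≈ 11 cm

Layer 1: α = (0.52 + 0.082×21)×10⁻⁴ = 2.242×10⁻⁴ K⁻¹
Layer 2: α = (0.52 + 0.082×13)×10⁻⁴ = 1.586×10⁻⁴ K⁻¹
Layer 3: α = (0.52 + 0.082×1.9)×10⁻⁴ = 0.6758×10⁻⁴ K⁻¹
250 × 2.242×10⁻⁴ × 1.2 = 0.06726 m
420 × 0.5 × 1.586×10⁻⁴ = 0.033306 m
670–1400 m: 0.6758×10⁻⁴ × 0.24 × 730 = 0.011840016 m
Δh = 0.06726 + 0.033306 + 0.011840016 = 0.112406016 m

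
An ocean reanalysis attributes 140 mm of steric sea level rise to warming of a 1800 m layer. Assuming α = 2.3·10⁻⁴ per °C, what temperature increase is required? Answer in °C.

ΔT = Δh/(αH) = 0.14 / (2.3×10⁻⁴ × 1800) ≈ 0.3382 °C

ΔT ≈ 0.338 °C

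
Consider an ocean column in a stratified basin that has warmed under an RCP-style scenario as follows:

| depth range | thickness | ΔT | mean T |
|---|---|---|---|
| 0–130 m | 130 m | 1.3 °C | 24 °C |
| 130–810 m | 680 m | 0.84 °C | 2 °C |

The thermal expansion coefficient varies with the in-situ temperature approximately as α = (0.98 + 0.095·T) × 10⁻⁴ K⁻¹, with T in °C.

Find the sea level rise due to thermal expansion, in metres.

Layer 1: α = (0.98 + 0.095×24)×10⁻⁴ = 3.26×10⁻⁴ K⁻¹
Layer 2: α = (0.98 + 0.095×2)×10⁻⁴ = 1.17×10⁻⁴ K⁻¹
0–130 m: 1.3 × 3.26×10⁻⁴ × 130 = 0.055094 m
0.84 × 680 × 1.17×10⁻⁴ = 0.0668304 m
Δh = 0.055094 + 0.0668304 = 0.1219244 m

about 0.12 m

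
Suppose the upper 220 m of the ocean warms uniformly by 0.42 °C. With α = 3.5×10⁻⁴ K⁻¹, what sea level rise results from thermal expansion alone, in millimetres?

Δh ≈ 32.3 mm

Δh = αΔT·H = 3.5×10⁻⁴ × 0.42 × 220 = 0.03234 m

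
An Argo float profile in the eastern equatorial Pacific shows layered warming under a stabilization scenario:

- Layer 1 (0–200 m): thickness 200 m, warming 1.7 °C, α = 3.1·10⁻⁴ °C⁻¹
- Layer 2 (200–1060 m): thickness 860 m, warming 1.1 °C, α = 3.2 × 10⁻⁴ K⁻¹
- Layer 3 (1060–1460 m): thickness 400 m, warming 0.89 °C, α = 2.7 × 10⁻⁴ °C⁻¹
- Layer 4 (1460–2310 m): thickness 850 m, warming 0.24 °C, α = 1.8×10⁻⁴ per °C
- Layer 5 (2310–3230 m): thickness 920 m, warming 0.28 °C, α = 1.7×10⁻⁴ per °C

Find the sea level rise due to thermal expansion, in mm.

Δh = 585 mm

Layer 1: 3.1×10⁻⁴ × 1.7 × 200 = 0.10540 m
860 × 3.2×10⁻⁴ × 1.1 = 0.30272 m
1060–1460 m: 2.7×10⁻⁴ × 0.89 × 400 = 0.09612 m
1460–2310 m: 0.24 × 1.8×10⁻⁴ × 850 = 0.03672 m
2310–3230 m: 920 × 1.7×10⁻⁴ × 0.28 = 0.043792 m
Δh = 0.10540 + 0.30272 + 0.09612 + 0.03672 + 0.043792 = 0.584752 m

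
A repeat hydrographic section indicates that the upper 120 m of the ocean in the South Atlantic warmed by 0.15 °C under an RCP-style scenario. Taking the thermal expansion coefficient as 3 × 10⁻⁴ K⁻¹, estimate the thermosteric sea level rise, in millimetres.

about 5.4 mm

Δh = αΔT·H = 3×10⁻⁴ × 0.15 × 120 = 0.00540 m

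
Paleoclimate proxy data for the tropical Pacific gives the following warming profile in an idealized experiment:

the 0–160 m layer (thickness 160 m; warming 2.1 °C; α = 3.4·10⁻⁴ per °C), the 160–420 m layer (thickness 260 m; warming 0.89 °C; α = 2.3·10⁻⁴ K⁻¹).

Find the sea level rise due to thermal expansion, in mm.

167 mm of thermosteric rise

Layer 1: 160 × 3.4×10⁻⁴ × 2.1 = 0.11424 m
Layer 2: 260 × 2.3×10⁻⁴ × 0.89 = 0.053222 m
Δh = 0.11424 + 0.053222 = 0.167462 m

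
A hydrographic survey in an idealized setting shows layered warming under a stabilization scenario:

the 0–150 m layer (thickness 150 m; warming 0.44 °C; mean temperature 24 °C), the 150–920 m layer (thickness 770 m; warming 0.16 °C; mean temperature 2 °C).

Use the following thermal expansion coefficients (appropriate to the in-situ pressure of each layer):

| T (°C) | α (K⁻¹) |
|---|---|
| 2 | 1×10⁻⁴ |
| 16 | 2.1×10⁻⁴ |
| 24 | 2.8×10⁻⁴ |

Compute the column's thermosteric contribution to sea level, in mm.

Layer 1 at 24 °C → α = 2.8×10⁻⁴ K⁻¹
Layer 2 at 2 °C → α = 1×10⁻⁴ K⁻¹
0–150 m: 2.8×10⁻⁴ × 150 × 0.44 = 0.01848 m
770 × 1×10⁻⁴ × 0.16 = 0.01232 m
Δh = 0.01848 + 0.01232 = 0.03080 m ≈ 31 mm

about 31 mm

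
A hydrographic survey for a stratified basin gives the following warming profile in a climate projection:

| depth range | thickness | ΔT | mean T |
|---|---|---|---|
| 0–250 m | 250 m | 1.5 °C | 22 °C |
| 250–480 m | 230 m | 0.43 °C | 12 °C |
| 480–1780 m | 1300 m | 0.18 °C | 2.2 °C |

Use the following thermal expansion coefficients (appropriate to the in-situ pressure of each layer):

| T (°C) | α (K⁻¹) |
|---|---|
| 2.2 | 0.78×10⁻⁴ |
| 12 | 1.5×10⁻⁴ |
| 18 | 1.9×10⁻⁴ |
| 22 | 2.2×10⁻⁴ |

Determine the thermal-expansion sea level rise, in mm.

Δh = 116 mm

Layer 1 at 22 °C → α = 2.2×10⁻⁴ K⁻¹
Layer 2 at 12 °C → α = 1.5×10⁻⁴ K⁻¹
Layer 3 at 2.2 °C → α = 0.78×10⁻⁴ K⁻¹
250 × 1.5 × 2.2×10⁻⁴ = 0.08250 m
250–480 m: 0.43 × 230 × 1.5×10⁻⁴ = 0.014835 m
480–1780 m: 1300 × 0.18 × 0.78×10⁻⁴ = 0.018252 m
Δh = 0.08250 + 0.014835 + 0.018252 = 0.115587 m ≈ 116 mm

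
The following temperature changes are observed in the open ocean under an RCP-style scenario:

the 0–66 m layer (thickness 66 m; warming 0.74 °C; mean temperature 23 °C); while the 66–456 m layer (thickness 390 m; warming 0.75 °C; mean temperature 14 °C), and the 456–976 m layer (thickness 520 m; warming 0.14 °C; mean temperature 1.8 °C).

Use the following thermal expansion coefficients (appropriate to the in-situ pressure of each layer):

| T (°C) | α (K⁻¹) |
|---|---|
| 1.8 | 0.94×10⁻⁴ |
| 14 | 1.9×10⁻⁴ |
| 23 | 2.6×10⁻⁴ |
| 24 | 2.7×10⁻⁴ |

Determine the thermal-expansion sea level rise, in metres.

Layer 1 at 23 °C → α = 2.6×10⁻⁴ K⁻¹
Layer 2 at 14 °C → α = 1.9×10⁻⁴ K⁻¹
Layer 3 at 1.8 °C → α = 0.94×10⁻⁴ K⁻¹
0.74 × 66 × 2.6×10⁻⁴ = 0.0126984 m
1.9×10⁻⁴ × 0.75 × 390 = 0.055575 m
0.94×10⁻⁴ × 520 × 0.14 = 0.0068432 m
Δh = 0.0126984 + 0.055575 + 0.0068432 = 0.0751166 m ≈ 0.0751 m

0.0751 m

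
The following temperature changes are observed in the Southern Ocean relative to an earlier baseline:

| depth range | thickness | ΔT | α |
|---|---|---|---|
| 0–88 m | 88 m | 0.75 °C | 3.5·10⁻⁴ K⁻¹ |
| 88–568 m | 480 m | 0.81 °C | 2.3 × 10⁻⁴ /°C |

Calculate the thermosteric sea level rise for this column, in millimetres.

Layer 1: 3.5×10⁻⁴ × 0.75 × 88 = 0.02310 m
0.81 × 2.3×10⁻⁴ × 480 = 0.089424 m
Δh = 0.02310 + 0.089424 = 0.112524 m

Δh ≈ 113 mm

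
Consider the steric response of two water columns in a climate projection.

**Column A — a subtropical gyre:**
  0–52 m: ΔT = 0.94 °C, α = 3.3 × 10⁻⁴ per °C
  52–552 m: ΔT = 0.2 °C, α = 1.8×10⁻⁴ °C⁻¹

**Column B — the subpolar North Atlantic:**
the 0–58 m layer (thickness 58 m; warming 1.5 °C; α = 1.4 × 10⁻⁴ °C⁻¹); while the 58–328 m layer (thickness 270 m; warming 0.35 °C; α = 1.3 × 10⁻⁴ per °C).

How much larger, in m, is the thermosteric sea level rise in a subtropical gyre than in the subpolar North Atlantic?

0.00967 m

A 52 × 0.94 × 3.3×10⁻⁴ = 0.0161304 m
A 52–552 m: 1.8×10⁻⁴ × 500 × 0.2 = 0.01800 m
A total: 0.0341304 m
B 0–58 m: 1.5 × 58 × 1.4×10⁻⁴ = 0.01218 m
B 0.35 × 270 × 1.3×10⁻⁴ = 0.012285 m
B total: 0.024465 m
Difference: 0.0341304 − 0.024465 = 0.0096654 m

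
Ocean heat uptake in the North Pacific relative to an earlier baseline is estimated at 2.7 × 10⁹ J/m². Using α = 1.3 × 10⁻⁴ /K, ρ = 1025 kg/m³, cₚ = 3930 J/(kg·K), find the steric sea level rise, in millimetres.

Δh ≈ 87.1 mm

Δh = αQ/(ρcₚ) = 1.3×10⁻⁴ × 2.7×10⁹ / (1025 × 3930) ≈ 0.087135 m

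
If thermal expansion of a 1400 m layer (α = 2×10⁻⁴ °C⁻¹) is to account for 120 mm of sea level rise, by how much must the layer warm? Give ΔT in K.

ΔT ≈ 0.429 K

ΔT = Δh/(αH) = 0.12 / (2×10⁻⁴ × 1400) ≈ 0.4286 K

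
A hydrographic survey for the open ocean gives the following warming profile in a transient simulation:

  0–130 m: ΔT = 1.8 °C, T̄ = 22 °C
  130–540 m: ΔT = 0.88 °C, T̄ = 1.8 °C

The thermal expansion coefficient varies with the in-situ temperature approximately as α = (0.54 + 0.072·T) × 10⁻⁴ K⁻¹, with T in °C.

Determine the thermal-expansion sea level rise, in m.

about 0.0739 m

Layer 1: α = (0.54 + 0.072×22)×10⁻⁴ = 2.124×10⁻⁴ K⁻¹
Layer 2: α = (0.54 + 0.072×1.8)×10⁻⁴ = 0.6696×10⁻⁴ K⁻¹
Layer 1: 2.124×10⁻⁴ × 1.8 × 130 = 0.0497016 m
Layer 2: 0.6696×10⁻⁴ × 0.88 × 410 = 0.024159168 m
Δh = 0.0497016 + 0.024159168 = 0.073860768 m ≈ 0.0739 m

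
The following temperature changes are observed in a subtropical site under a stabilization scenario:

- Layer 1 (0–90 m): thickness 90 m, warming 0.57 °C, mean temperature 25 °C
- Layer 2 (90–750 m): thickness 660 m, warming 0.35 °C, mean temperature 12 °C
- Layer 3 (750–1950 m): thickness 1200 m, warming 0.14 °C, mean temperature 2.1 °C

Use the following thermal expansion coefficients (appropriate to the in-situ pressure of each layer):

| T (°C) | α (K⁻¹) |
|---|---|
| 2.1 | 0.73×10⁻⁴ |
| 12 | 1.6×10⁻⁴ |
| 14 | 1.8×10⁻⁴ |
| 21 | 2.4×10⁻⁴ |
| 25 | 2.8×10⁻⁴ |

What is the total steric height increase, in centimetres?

Layer 1 at 25 °C → α = 2.8×10⁻⁴ K⁻¹
Layer 2 at 12 °C → α = 1.6×10⁻⁴ K⁻¹
Layer 3 at 2.1 °C → α = 0.73×10⁻⁴ K⁻¹
2.8×10⁻⁴ × 90 × 0.57 = 0.014364 m
Layer 2: 1.6×10⁻⁴ × 660 × 0.35 = 0.03696 m
1200 × 0.73×10⁻⁴ × 0.14 = 0.012264 m
Δh = 0.014364 + 0.03696 + 0.012264 = 0.063588 m

about 6.4 cm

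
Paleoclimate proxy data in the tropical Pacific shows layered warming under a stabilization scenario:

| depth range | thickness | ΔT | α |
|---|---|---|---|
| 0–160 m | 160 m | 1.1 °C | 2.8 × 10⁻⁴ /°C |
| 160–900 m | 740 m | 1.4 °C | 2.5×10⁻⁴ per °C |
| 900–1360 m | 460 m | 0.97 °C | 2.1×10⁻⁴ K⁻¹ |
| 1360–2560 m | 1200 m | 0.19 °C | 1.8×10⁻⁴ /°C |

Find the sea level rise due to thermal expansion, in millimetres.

Δh ≈ 440 mm

0–160 m: 1.1 × 160 × 2.8×10⁻⁴ = 0.04928 m
740 × 1.4 × 2.5×10⁻⁴ = 0.25900 m
900–1360 m: 2.1×10⁻⁴ × 0.97 × 460 = 0.093702 m
1.8×10⁻⁴ × 0.19 × 1200 = 0.04104 m
Δh = 0.04928 + 0.25900 + 0.093702 + 0.04104 = 0.443022 m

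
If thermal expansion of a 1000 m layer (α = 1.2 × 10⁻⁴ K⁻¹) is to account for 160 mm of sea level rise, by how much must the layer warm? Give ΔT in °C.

ΔT = Δh/(αH) = 0.16 / (1.2×10⁻⁴ × 1000) ≈ 1.333 °C

about 1.3 °C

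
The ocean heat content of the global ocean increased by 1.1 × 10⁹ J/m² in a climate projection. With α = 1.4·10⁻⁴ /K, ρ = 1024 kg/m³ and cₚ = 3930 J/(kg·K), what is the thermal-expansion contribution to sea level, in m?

0.0383 m

Δh = αQ/(ρcₚ) = 1.4×10⁻⁴ × 1.1×10⁹ / (1024 × 3930) ≈ 0.038267 m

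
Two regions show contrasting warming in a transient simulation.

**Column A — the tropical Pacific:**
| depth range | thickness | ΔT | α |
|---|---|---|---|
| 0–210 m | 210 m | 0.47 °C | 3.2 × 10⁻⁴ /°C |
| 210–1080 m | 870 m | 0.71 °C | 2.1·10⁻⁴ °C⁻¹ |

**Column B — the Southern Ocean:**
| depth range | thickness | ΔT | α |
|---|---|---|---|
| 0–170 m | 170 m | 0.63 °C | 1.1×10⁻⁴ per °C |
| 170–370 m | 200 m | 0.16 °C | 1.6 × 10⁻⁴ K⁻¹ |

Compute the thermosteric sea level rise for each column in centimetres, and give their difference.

A Layer 1: 210 × 0.47 × 3.2×10⁻⁴ = 0.031584 m
A 0.71 × 870 × 2.1×10⁻⁴ = 0.129717 m
A total: 0.161301 m
B 1.1×10⁻⁴ × 0.63 × 170 = 0.011781 m
B Layer 2: 200 × 0.16 × 1.6×10⁻⁴ = 0.00512 m
B total: 0.016901 m
Difference: 0.161301 − 0.016901 = 0.14440 m

A: 16.1 cm; B: 1.69 cm; difference 14.4 cm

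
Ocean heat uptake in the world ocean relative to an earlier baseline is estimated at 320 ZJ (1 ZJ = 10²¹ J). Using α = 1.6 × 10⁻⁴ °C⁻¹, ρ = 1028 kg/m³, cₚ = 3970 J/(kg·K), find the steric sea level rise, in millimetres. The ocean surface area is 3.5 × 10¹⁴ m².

about 36 mm

Per unit area: Q = 320×10²¹ / (3.5×10¹⁴) ≈ 9.143×10⁸ J/m²
Δh = αQ/(ρcₚ) = 1.6×10⁻⁴ × 9.143×10⁸ / (1028 × 3970) ≈ 0.035845 m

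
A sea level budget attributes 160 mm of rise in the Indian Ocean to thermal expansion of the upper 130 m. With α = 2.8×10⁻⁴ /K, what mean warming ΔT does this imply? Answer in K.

about 4.4 K

ΔT = Δh/(αH) = 0.16 / (2.8×10⁻⁴ × 130) ≈ 4.396 K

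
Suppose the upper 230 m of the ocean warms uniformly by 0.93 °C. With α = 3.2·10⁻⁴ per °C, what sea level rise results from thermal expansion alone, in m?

Δh = αΔT·H = 3.2×10⁻⁴ × 0.93 × 230 = 0.068448 m

0.0684 m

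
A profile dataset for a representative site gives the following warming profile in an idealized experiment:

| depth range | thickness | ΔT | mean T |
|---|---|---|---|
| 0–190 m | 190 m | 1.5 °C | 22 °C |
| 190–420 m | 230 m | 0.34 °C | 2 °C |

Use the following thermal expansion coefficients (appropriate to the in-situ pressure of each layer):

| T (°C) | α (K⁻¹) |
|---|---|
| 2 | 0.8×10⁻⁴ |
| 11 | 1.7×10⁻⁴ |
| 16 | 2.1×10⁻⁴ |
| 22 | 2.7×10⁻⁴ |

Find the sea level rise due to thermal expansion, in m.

about 0.0832 m

Layer 1 at 22 °C → α = 2.7×10⁻⁴ K⁻¹
Layer 2 at 2 °C → α = 0.8×10⁻⁴ K⁻¹
1.5 × 2.7×10⁻⁴ × 190 = 0.07695 m
190–420 m: 0.8×10⁻⁴ × 230 × 0.34 = 0.006256 m
Δh = 0.07695 + 0.006256 = 0.083206 m ≈ 0.0832 m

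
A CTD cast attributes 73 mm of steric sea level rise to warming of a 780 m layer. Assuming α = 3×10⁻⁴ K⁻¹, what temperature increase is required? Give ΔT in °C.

about 0.31 °C

ΔT = Δh/(αH) = 0.073 / (3×10⁻⁴ × 780) ≈ 0.3120 °C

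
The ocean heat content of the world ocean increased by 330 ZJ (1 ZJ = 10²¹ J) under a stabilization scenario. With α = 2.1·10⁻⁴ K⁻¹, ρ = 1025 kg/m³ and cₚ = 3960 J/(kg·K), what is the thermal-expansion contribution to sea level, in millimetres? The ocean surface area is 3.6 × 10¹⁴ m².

Δh ≈ 47.4 mm

Per unit area: Q = 330×10²¹ / (3.6×10¹⁴) ≈ 9.167×10⁸ J/m²
Δh = αQ/(ρcₚ) = 2.1×10⁻⁴ × 9.167×10⁸ / (1025 × 3960) ≈ 0.047427 m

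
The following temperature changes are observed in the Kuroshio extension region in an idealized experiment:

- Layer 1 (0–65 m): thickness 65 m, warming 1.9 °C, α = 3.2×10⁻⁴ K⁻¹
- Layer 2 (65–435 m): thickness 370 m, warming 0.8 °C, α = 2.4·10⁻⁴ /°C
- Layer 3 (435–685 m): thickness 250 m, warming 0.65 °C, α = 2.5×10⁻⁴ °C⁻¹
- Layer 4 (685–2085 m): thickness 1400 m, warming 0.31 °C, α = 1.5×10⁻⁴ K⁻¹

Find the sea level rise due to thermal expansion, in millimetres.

0–65 m: 3.2×10⁻⁴ × 1.9 × 65 = 0.03952 m
65–435 m: 370 × 0.8 × 2.4×10⁻⁴ = 0.07104 m
Layer 3: 0.65 × 2.5×10⁻⁴ × 250 = 0.040625 m
0.31 × 1.5×10⁻⁴ × 1400 = 0.06510 m
Δh = 0.03952 + 0.07104 + 0.040625 + 0.06510 = 0.216285 m

about 216 mm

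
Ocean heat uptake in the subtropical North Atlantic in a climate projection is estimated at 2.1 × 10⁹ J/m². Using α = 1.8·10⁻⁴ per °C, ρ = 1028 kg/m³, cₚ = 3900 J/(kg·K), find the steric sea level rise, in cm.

Δh ≈ 9.43 cm

Δh = αQ/(ρcₚ) = 1.8×10⁻⁴ × 2.1×10⁹ / (1028 × 3900) ≈ 0.094283 m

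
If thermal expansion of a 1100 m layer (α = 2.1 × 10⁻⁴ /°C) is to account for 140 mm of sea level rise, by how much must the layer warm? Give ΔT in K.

ΔT = Δh/(αH) = 0.14 / (2.1×10⁻⁴ × 1100) ≈ 0.6061 K

ΔT ≈ 0.606 K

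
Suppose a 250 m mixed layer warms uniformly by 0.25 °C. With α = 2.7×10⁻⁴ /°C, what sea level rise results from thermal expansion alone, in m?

Δh = αΔT·H = 2.7×10⁻⁴ × 0.25 × 250 = 0.016875 m

Δh ≈ 0.017 m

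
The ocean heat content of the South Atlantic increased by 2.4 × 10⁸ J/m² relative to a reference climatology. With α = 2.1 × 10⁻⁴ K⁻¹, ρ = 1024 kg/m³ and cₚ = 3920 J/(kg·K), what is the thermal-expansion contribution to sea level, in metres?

about 0.0126 m

Δh = αQ/(ρcₚ) = 2.1×10⁻⁴ × 2.4×10⁸ / (1024 × 3920) ≈ 0.012556 m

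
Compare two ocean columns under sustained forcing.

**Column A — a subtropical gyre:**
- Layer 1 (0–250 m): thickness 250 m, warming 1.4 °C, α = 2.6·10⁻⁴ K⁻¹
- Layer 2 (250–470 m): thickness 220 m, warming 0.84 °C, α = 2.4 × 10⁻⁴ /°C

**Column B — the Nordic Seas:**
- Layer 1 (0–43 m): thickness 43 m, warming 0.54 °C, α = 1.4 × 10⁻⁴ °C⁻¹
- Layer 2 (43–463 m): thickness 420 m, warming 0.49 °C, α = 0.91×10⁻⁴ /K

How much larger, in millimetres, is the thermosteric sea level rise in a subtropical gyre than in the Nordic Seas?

113 mm larger

A Layer 1: 1.4 × 2.6×10⁻⁴ × 250 = 0.09100 m
A Layer 2: 2.4×10⁻⁴ × 220 × 0.84 = 0.044352 m
A total: 0.135352 m
B Layer 1: 0.54 × 43 × 1.4×10⁻⁴ = 0.0032508 m
B 43–463 m: 420 × 0.91×10⁻⁴ × 0.49 = 0.0187278 m
B total: 0.0219786 m
Difference: 0.135352 − 0.0219786 = 0.1133734 m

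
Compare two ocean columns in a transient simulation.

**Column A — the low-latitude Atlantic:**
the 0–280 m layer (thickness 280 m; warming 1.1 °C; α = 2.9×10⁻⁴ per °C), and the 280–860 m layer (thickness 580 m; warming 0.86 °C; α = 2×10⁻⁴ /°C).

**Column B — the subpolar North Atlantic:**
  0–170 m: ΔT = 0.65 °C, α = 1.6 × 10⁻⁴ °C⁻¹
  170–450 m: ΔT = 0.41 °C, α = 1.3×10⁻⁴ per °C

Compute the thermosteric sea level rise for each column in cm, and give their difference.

Δh_A ≈ 18.9 cm, Δh_B ≈ 3.26 cm; difference ≈ 15.6 cm

A 0–280 m: 2.9×10⁻⁴ × 280 × 1.1 = 0.08932 m
A Layer 2: 580 × 0.86 × 2×10⁻⁴ = 0.09976 m
A total: 0.18908 m
B 170 × 0.65 × 1.6×10⁻⁴ = 0.01768 m
B Layer 2: 280 × 1.3×10⁻⁴ × 0.41 = 0.014924 m
B total: 0.032604 m
Difference: 0.18908 − 0.032604 = 0.156476 m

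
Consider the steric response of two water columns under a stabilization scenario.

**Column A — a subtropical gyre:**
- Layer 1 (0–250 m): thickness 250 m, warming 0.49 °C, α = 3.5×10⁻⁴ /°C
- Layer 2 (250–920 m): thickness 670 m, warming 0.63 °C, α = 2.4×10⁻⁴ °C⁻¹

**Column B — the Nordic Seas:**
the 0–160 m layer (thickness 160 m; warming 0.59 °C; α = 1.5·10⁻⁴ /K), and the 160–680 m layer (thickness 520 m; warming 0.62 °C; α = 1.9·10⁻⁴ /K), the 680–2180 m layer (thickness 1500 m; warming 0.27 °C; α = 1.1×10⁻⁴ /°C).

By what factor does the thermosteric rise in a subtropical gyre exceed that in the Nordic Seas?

A 0–250 m: 0.49 × 3.5×10⁻⁴ × 250 = 0.042875 m
A Layer 2: 670 × 2.4×10⁻⁴ × 0.63 = 0.101304 m
A total: 0.144179 m
B 0–160 m: 0.59 × 1.5×10⁻⁴ × 160 = 0.01416 m
B 1.9×10⁻⁴ × 0.62 × 520 = 0.061256 m
B 1.1×10⁻⁴ × 0.27 × 1500 = 0.04455 m
B total: 0.119966 m
Ratio: 0.144179 / 0.119966 ≈ 1.202

≈ 1.20×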